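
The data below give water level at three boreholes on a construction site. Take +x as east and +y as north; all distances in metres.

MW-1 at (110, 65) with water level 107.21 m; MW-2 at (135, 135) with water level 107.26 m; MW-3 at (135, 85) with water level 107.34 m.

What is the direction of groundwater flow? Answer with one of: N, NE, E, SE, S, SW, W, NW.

With h = a·x + b·y + c and MW-1 as origin, the differences give:
  25·a + 70·b = +0.05
  25·a + 20·b = +0.13
Eliminate b (×20 and ×70, subtract): -1250·a = -8.100 → a = ∂h/∂x = +0.006480
Back-substitute: b = ∂h/∂y = -0.001600.
Flow = −∇h = (-0.006480 east, +0.001600 north), which points west.

W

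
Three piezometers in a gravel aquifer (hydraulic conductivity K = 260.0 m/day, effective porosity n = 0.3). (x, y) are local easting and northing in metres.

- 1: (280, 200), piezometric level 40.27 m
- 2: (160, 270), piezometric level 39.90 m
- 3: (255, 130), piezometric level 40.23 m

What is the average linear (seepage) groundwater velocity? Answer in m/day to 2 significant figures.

Taking 1 as reference: 2−1 = (-120, 70, -0.37); 3−1 = (-25, -70, -0.04).
Determinant of the coordinate differences = (-120)·(-70) − (-25)·70 = 10150.
∂h/∂x = [(-0.37)·(-70) − (-0.04)·70] / 10150 = +0.002828
∂h/∂y = [(-120)·(-0.04) − (-25)·(-0.37)] / 10150 = -0.0004384
|∇h| = √(0.002828² + -0.0004384²) = 0.002862
Seepage velocity v = K·i/n = 260.0 × 0.002862 / 0.3 = 2.48 m/day.

2.5 m/day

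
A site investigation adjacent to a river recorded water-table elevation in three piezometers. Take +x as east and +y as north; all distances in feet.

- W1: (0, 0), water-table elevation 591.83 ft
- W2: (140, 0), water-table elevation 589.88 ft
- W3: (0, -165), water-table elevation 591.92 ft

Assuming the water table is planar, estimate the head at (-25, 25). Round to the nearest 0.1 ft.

∂h/∂x = (589.88 − 591.83) / (140 − 0) = -0.01393
∂h/∂y = (591.92 − 591.83) / (-165 − 0) = -0.0005455
h(-25, 25) = 591.83 + (-0.01393)·(-25) + (-0.0005455)·(25) = 591.83 +0.348 -0.014 = 592.165 ft.

592.2 ft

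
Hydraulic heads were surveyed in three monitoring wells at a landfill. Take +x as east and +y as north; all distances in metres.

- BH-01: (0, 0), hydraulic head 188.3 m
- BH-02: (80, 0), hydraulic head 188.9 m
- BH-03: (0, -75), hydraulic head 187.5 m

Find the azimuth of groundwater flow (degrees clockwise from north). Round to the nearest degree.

∂h/∂x = (188.9 − 188.3) / (80 − 0) = +0.007500
∂h/∂y = (187.5 − 188.3) / (-75 − 0) = +0.01067
Flow direction (−∇h) has components (-0.007500 E, -0.01067 N).
Azimuth = atan2(E, N) = atan2(-0.007500, -0.01067) = 215.1° ≈ 215°.

215°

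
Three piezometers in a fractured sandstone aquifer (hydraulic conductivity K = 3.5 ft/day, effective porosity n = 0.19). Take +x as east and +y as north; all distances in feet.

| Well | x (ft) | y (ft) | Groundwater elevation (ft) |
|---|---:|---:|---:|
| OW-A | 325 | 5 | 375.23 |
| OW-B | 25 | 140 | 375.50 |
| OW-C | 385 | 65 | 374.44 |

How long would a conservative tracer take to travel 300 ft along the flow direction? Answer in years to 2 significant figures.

4.6 years

Differences from OW-A: to OW-B (Δx, Δy, Δh) = (-300, 135, +0.27); to OW-C = (60, 60, -0.79).
Determinant of the coordinate differences = (-300)·60 − 60·135 = -26100.
∂h/∂x = [(+0.27)·60 − (-0.79)·135] / -26100 = -0.004707
∂h/∂y = [(-300)·(-0.79) − 60·(+0.27)] / -26100 = -0.008460
|∇h| = √(-0.004707² + -0.008460²) = 0.009681
Seepage velocity v = K·i/n = 3.5 × 0.009681 / 0.19 = 0.1783 ft/day.
t = 300 / 0.1783 = 1683 days = 4.61 years.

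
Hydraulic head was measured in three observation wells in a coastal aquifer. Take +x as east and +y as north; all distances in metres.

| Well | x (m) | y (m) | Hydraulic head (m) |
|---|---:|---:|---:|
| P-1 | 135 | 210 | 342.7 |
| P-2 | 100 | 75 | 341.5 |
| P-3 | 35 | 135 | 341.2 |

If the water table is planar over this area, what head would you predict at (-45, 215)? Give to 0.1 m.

Differences from P-1: to P-2 (Δx, Δy, Δh) = (-35, -135, -1.2); to P-3 = (-100, -75, -1.5).
Solve a·Δx + b·Δy = Δh: det = (-35)·(-75) − (-100)·(-135) = -10875.
∂h/∂x = [(-1.2)·(-75) − (-1.5)·(-135)] / -10875 = +0.01034
∂h/∂y = [(-35)·(-1.5) − (-100)·(-1.2)] / -10875 = +0.006207
h(-45, 215) = 342.7 + (+0.01034)·(-180) + (+0.006207)·(5) = 342.7 -1.862 +0.031 = 340.869 m.

340.9 m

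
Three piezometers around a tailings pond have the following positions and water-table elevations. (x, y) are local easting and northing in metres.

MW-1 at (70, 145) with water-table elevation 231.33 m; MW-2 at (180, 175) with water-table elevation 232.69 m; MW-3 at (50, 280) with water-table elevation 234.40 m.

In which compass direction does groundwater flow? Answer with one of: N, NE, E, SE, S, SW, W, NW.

Taking MW-1 as reference: MW-2−MW-1 = (110, 30, +1.36); MW-3−MW-1 = (-20, 135, +3.07).
Determinant of the coordinate differences = 110·135 − (-20)·30 = 15450.
∂h/∂x = [(+1.36)·135 − (+3.07)·30] / 15450 = +0.005922
∂h/∂y = [110·(+3.07) − (-20)·(+1.36)] / 15450 = +0.02362
Flow = −∇h = (-0.005922 east, -0.02362 north), which points south.

S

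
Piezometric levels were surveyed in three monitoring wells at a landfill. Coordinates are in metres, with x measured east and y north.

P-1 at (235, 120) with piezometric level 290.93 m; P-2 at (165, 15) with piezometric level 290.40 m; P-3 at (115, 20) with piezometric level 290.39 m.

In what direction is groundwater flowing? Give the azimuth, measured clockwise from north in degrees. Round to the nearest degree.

Three-point gradient (reference P-1): Δ to P-2 = (-70, -105, -0.53), Δ to P-3 = (-120, -100, -0.54).
∂h/∂x = +0.0006607, ∂h/∂y = +0.004607 (det = -5600).
Flow direction (−∇h) has components (-0.0006607 E, -0.004607 N).
Azimuth = atan2(E, N) = atan2(-0.0006607, -0.004607) = 188.2° ≈ 188°.

188°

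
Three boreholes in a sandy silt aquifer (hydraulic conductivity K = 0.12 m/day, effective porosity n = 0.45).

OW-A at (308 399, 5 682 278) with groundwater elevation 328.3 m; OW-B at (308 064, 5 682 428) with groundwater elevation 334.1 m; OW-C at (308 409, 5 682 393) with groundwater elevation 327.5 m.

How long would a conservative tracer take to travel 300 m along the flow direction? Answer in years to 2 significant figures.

Three-point gradient (reference OW-A): Δ to OW-B = (-335, 150, +5.8), Δ to OW-C = (10, 115, -0.8).
∂h/∂x = -0.01966, ∂h/∂y = -0.005247 (det = -40025).
|∇h| = √(-0.01966² + -0.005247²) = 0.02035
Seepage velocity v = K·i/n = 0.12 × 0.02035 / 0.45 = 0.005427 m/day.
t = 300 / 0.005427 = 5.528e+04 days = 151 years.

150 years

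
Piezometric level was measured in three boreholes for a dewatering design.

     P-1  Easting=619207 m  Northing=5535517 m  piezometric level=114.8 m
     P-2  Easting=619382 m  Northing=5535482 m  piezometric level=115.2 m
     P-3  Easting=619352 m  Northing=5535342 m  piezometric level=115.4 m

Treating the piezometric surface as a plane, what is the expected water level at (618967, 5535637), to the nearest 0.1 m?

Differences from P-1: to P-2 (Δx, Δy, Δh) = (175, -35, +0.4); to P-3 = (145, -175, +0.6).
Solve a·Δx + b·Δy = Δh: det = 175·(-175) − 145·(-35) = -25550.
∂h/∂x = [(+0.4)·(-175) − (+0.6)·(-35)] / -25550 = +0.001918
∂h/∂y = [175·(+0.6) − 145·(+0.4)] / -25550 = -0.001840
h(618967, 5535637) = 114.8 + (+0.001918)·(-240) + (-0.001840)·(120) = 114.8 -0.460 -0.221 = 114.119 m.

114.1 m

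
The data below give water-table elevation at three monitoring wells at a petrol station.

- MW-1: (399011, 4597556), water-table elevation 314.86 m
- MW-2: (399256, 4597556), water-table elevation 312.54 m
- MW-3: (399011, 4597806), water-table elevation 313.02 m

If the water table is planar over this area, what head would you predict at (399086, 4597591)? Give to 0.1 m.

∂h/∂x = (312.54 − 314.86) / (399256 − 399011) = -0.009469
∂h/∂y = (313.02 − 314.86) / (4597806 − 4597556) = -0.007360
h(399086, 4597591) = 314.86 + (-0.009469)·(75) + (-0.007360)·(35) = 314.86 -0.710 -0.258 = 313.892 m.

313.9 m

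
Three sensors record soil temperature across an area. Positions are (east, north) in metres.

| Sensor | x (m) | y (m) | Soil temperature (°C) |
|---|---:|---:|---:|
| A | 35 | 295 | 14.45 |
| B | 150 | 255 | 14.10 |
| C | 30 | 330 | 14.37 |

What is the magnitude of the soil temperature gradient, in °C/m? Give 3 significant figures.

0.00495 °C/m

With T = a·x + b·y + c and A as origin, the differences give:
  115·a + (-40)·b = -0.35
  (-5)·a + 35·b = -0.08
Eliminate b (×35 and ×(-40), subtract): 3825·a = -15.450 → a = ∂T/∂x = -0.004039
Back-substitute: b = ∂T/∂y = -0.002863.
|∇f| = √(-0.004039² + -0.002863²) = 0.004951 °C/m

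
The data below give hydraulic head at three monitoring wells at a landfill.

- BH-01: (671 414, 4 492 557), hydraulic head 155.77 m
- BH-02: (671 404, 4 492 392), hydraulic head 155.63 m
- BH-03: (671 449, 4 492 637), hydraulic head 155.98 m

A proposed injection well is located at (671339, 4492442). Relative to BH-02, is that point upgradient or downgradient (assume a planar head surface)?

Differences from BH-01: to BH-02 (Δx, Δy, Δh) = (-10, -165, -0.14); to BH-03 = (35, 80, +0.21).
Solve a·Δx + b·Δy = Δh: det = (-10)·80 − 35·(-165) = 4975.
∂h/∂x = [(-0.14)·80 − (+0.21)·(-165)] / 4975 = +0.004714
∂h/∂y = [(-10)·(+0.21) − 35·(-0.14)] / 4975 = +0.0005628
Head at (671339, 4492442) = 155.77 + (+0.004714)·(-75) + (+0.0005628)·(-115) = 155.35 m.
That is lower than the 155.63 m at BH-02, so the point is downgradient.

downgradient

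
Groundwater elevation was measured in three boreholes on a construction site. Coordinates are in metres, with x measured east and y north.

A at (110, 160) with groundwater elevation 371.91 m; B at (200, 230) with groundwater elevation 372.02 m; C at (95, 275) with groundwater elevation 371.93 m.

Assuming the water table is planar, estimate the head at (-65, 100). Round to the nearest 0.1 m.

371.7 m

Taking A as reference: B−A = (90, 70, +0.11); C−A = (-15, 115, +0.02).
Solve a·Δx + b·Δy = Δh: det = 90·115 − (-15)·70 = 11400.
∂h/∂x = [(+0.11)·115 − (+0.02)·70] / 11400 = +0.0009868
∂h/∂y = [90·(+0.02) − (-15)·(+0.11)] / 11400 = +0.0003026
h(-65, 100) = 371.91 + (+0.0009868)·(-175) + (+0.0003026)·(-60) = 371.91 -0.173 -0.018 = 371.719 m.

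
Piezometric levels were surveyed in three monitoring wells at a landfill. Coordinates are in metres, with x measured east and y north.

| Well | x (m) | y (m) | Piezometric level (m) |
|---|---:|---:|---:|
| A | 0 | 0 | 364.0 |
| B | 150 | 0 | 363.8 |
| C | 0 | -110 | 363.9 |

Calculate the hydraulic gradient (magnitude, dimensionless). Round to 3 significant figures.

∂h/∂x = (363.8 − 364.0) / (150 − 0) = -0.001333
∂h/∂y = (363.9 − 364.0) / (-110 − 0) = +0.0009091
|∇h| = √(-0.001333² + 0.0009091²) = 0.001613

0.00161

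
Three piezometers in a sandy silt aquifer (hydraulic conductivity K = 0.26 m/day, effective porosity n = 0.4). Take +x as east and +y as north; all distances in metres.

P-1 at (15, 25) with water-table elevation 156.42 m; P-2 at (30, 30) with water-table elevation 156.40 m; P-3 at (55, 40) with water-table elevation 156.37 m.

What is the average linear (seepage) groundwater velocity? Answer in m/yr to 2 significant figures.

0.67 m/yr

With h = a·x + b·y + c and P-1 as origin, the differences give:
  15·a + 5·b = -0.02
  40·a + 15·b = -0.05
Eliminate b (×15 and ×5, subtract): 25·a = -0.050 → a = ∂h/∂x = -0.002000
Back-substitute: b = ∂h/∂y = +0.002000.
|∇h| = √(-0.002000² + 0.002000²) = 0.002828
Seepage velocity v = K·i/n = 0.26 × 0.002828 / 0.4 = 0.001838 m/day = 0.6713 m/yr.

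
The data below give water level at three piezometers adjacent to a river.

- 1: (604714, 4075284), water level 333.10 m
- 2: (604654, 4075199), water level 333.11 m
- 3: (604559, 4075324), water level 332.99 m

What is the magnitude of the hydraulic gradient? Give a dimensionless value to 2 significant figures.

With h = a·x + b·y + c and 1 as origin, the differences give:
  (-60)·a + (-85)·b = +0.01
  (-155)·a + 40·b = -0.11
Eliminate b (×40 and ×(-85), subtract): -15575·a = -8.950 → a = ∂h/∂x = +0.0005746
Back-substitute: b = ∂h/∂y = -0.0005233.
|∇h| = √(0.0005746² + -0.0005233²) = 0.0007772

0.00078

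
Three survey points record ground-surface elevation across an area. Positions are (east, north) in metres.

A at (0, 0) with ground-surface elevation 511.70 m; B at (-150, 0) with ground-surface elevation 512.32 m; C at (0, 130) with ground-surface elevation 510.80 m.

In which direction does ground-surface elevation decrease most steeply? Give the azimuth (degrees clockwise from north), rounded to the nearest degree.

∂z/∂x = (512.32 − 511.70) / (-150 − 0) = -0.004133
∂z/∂y = (510.80 − 511.70) / (130 − 0) = -0.006923
Steepest decrease is along −∇f: components (+0.004133 E, +0.006923 N).
Azimuth = atan2(+0.004133, +0.006923) = 30.8° ≈ 031°.

031°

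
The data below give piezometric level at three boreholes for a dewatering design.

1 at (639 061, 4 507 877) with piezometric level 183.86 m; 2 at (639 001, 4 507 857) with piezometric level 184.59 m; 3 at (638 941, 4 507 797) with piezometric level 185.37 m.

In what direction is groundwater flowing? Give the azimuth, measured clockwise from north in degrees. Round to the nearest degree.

084°

Taking 1 as reference: 2−1 = (-60, -20, +0.73); 3−1 = (-120, -80, +1.51).
Determinant of the coordinate differences = (-60)·(-80) − (-120)·(-20) = 2400.
∂h/∂x = [(+0.73)·(-80) − (+1.51)·(-20)] / 2400 = -0.01175
∂h/∂y = [(-60)·(+1.51) − (-120)·(+0.73)] / 2400 = -0.001250
Flow direction (−∇h) has components (+0.01175 E, +0.001250 N).
Azimuth = atan2(E, N) = atan2(+0.01175, +0.001250) = 83.9° ≈ 084°.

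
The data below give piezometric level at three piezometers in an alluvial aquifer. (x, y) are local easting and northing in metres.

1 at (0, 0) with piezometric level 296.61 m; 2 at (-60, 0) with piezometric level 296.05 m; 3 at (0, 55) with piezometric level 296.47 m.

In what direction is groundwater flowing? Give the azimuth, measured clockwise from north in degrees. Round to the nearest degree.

285°

∂h/∂x = (296.05 − 296.61) / (-60 − 0) = +0.009333
∂h/∂y = (296.47 − 296.61) / (55 − 0) = -0.002545
Flow direction (−∇h) has components (-0.009333 E, +0.002545 N).
Azimuth = atan2(E, N) = atan2(-0.009333, +0.002545) = 285.3° ≈ 285°.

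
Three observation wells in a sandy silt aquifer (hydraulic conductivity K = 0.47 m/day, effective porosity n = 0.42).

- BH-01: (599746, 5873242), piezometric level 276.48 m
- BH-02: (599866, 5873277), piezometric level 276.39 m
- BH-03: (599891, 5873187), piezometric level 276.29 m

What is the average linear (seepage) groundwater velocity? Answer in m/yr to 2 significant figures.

Three-point gradient (reference BH-01): Δ to BH-02 = (120, 35, -0.09), Δ to BH-03 = (145, -55, -0.19).
∂h/∂x = -0.0009936, ∂h/∂y = +0.0008351 (det = -11675).
|∇h| = √(-0.0009936² + 0.0008351²) = 0.001298
Seepage velocity v = K·i/n = 0.47 × 0.001298 / 0.42 = 0.001453 m/day = 0.5307 m/yr.

0.53 m/yr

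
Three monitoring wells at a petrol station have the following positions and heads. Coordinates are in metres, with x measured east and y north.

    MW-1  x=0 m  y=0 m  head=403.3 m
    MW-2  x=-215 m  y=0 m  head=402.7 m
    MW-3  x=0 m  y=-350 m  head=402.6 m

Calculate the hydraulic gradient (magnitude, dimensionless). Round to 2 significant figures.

∂h/∂x = (402.7 − 403.3) / (-215 − 0) = +0.002791
∂h/∂y = (402.6 − 403.3) / (-350 − 0) = +0.002000
|∇h| = √(0.002791² + 0.002000²) = 0.003434

0.0034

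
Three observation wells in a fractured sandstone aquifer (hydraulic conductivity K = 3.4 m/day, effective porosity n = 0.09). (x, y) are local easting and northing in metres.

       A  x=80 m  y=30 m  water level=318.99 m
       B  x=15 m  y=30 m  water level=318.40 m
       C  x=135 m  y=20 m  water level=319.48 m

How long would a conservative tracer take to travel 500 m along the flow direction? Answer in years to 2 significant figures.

With h = a·x + b·y + c and A as origin, the differences give:
  (-65)·a + 0·b = -0.59
  55·a + (-10)·b = +0.49
Eliminate b (×(-10) and ×0, subtract): 650·a = 5.900 → a = ∂h/∂x = +0.009077
Back-substitute: b = ∂h/∂y = +0.0009231.
|∇h| = √(0.009077² + 0.0009231²) = 0.009124
Seepage velocity v = K·i/n = 3.4 × 0.009124 / 0.09 = 0.3447 m/day.
t = 500 / 0.3447 = 1451 days = 3.97 years.

4.0 years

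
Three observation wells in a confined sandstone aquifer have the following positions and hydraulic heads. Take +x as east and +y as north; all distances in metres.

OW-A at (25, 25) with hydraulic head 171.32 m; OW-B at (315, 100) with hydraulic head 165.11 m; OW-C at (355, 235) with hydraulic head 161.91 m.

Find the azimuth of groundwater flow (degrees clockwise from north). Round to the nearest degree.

With h = a·x + b·y + c and OW-A as origin, the differences give:
  290·a + 75·b = -6.21
  330·a + 210·b = -9.41
Eliminate b (×210 and ×75, subtract): 36150·a = -598.350 → a = ∂h/∂x = -0.01655
Back-substitute: b = ∂h/∂y = -0.01880.
Flow direction (−∇h) has components (+0.01655 E, +0.01880 N).
Azimuth = atan2(E, N) = atan2(+0.01655, +0.01880) = 41.4° ≈ 041°.

041°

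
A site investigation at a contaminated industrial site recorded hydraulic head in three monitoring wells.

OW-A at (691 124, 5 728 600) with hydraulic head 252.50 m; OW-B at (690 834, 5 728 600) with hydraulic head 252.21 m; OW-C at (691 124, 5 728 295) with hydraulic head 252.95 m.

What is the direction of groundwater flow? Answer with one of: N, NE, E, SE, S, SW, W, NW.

∂h/∂x = (252.21 − 252.50) / (690834 − 691124) = +0.0010000
∂h/∂y = (252.95 − 252.50) / (5728295 − 5728600) = -0.001475
Flow = −∇h = (-0.0010000 east, +0.001475 north), which points northwest.

NW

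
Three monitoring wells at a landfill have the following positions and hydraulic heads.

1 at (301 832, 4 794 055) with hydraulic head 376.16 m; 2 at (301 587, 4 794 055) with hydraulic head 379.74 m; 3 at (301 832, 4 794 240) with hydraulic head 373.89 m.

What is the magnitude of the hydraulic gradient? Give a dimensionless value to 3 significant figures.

∂h/∂x = (379.74 − 376.16) / (301587 − 301832) = -0.01461
∂h/∂y = (373.89 − 376.16) / (4794240 − 4794055) = -0.01227
|∇h| = √(-0.01461² + -0.01227²) = 0.01908

0.0191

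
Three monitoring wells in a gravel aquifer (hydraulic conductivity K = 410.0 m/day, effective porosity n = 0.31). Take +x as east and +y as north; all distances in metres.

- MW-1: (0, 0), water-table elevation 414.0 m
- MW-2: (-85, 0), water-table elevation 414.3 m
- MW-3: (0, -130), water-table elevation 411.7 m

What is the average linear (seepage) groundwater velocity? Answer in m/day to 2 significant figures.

∂h/∂x = (414.3 − 414.0) / (-85 − 0) = -0.003529
∂h/∂y = (411.7 − 414.0) / (-130 − 0) = +0.01769
|∇h| = √(-0.003529² + 0.01769²) = 0.01804
Seepage velocity v = K·i/n = 410.0 × 0.01804 / 0.31 = 23.86 m/day.

24 m/day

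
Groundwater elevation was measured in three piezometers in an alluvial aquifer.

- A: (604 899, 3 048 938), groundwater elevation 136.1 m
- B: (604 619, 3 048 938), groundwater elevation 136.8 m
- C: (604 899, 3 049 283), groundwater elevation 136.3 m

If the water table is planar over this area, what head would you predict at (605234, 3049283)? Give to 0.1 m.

∂h/∂x = (136.8 − 136.1) / (604619 − 604899) = -0.002500
∂h/∂y = (136.3 − 136.1) / (3049283 − 3048938) = +0.0005797
h(605234, 3049283) = 136.1 + (-0.002500)·(335) + (+0.0005797)·(345) = 136.1 -0.838 +0.200 = 135.462 m.

135.5 m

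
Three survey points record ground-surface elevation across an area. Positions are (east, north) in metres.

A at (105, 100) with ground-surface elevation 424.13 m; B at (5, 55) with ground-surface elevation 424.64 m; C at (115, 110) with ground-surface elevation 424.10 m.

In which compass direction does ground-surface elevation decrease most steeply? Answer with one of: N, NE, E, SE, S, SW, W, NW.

Differences from A: to B (Δx, Δy, Δh) = (-100, -45, +0.51); to C = (10, 10, -0.03).
Determinant of the coordinate differences = (-100)·10 − 10·(-45) = -550.
∂z/∂x = [(+0.51)·10 − (-0.03)·(-45)] / -550 = -0.006818
∂z/∂y = [(-100)·(-0.03) − 10·(+0.51)] / -550 = +0.003818
Steepest decrease is along −∇f = (+0.006818 E, -0.003818 N) → southeast.

SE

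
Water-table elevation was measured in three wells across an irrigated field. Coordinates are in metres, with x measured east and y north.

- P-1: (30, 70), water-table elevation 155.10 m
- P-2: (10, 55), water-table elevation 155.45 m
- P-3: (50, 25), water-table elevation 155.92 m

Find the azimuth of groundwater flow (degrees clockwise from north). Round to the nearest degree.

Differences from P-1: to P-2 (Δx, Δy, Δh) = (-20, -15, +0.35); to P-3 = (20, -45, +0.82).
Solve a·Δx + b·Δy = Δh: det = (-20)·(-45) − 20·(-15) = 1200.
∂h/∂x = [(+0.35)·(-45) − (+0.82)·(-15)] / 1200 = -0.002875
∂h/∂y = [(-20)·(+0.82) − 20·(+0.35)] / 1200 = -0.01950
Flow direction (−∇h) has components (+0.002875 E, +0.01950 N).
Azimuth = atan2(E, N) = atan2(+0.002875, +0.01950) = 8.4° ≈ 008°.

008°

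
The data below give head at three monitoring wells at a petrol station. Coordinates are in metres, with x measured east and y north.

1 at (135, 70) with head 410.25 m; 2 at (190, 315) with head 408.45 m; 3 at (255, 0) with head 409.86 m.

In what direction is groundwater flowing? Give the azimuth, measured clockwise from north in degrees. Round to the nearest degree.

With h = a·x + b·y + c and 1 as origin, the differences give:
  55·a + 245·b = -1.80
  120·a + (-70)·b = -0.39
Eliminate b (×(-70) and ×245, subtract): -33250·a = 221.550 → a = ∂h/∂x = -0.006663
Back-substitute: b = ∂h/∂y = -0.005851.
Flow direction (−∇h) has components (+0.006663 E, +0.005851 N).
Azimuth = atan2(E, N) = atan2(+0.006663, +0.005851) = 48.7° ≈ 049°.

049°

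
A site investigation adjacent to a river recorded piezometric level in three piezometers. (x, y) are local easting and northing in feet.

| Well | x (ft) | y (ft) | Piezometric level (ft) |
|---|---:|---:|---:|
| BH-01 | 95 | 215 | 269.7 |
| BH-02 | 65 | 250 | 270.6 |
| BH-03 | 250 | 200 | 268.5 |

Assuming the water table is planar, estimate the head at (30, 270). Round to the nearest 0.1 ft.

271.2 ft

Taking BH-01 as reference: BH-02−BH-01 = (-30, 35, +0.9); BH-03−BH-01 = (155, -15, -1.2).
Solve a·Δx + b·Δy = Δh: det = (-30)·(-15) − 155·35 = -4975.
∂h/∂x = [(+0.9)·(-15) − (-1.2)·35] / -4975 = -0.005729
∂h/∂y = [(-30)·(-1.2) − 155·(+0.9)] / -4975 = +0.02080
h(30, 270) = 269.7 + (-0.005729)·(-65) + (+0.02080)·(55) = 269.7 +0.372 +1.144 = 271.217 ft.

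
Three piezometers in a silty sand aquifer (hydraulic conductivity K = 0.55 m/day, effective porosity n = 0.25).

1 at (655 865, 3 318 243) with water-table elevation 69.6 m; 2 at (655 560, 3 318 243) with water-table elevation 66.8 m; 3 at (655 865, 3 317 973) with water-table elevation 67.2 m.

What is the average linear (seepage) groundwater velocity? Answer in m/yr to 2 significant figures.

∂h/∂x = (66.8 − 69.6) / (655560 − 655865) = +0.009180
∂h/∂y = (67.2 − 69.6) / (3317973 − 3318243) = +0.008889
|∇h| = √(0.009180² + 0.008889²) = 0.01278
Seepage velocity v = K·i/n = 0.55 × 0.01278 / 0.25 = 0.02812 m/day = 10.27 m/yr.

10 m/yr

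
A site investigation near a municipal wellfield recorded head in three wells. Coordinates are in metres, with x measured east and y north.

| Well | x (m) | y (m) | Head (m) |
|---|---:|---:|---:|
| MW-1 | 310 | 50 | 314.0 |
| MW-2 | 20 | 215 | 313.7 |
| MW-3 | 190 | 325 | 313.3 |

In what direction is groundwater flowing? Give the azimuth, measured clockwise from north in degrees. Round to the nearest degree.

Three-point gradient (reference MW-1): Δ to MW-2 = (-290, 165, -0.3), Δ to MW-3 = (-120, 275, -0.7).
∂h/∂x = -0.0005505, ∂h/∂y = -0.002786 (det = -59950).
Flow direction (−∇h) has components (+0.0005505 E, +0.002786 N).
Azimuth = atan2(E, N) = atan2(+0.0005505, +0.002786) = 11.2° ≈ 011°.

011°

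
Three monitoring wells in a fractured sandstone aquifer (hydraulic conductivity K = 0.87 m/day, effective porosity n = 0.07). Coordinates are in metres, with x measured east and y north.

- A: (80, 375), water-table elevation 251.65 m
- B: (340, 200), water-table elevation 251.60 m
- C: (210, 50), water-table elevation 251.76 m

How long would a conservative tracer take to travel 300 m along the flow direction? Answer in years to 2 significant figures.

With h = a·x + b·y + c and A as origin, the differences give:
  260·a + (-175)·b = -0.05
  130·a + (-325)·b = +0.11
Eliminate b (×(-325) and ×(-175), subtract): -61750·a = 35.500 → a = ∂h/∂x = -0.0005749
Back-substitute: b = ∂h/∂y = -0.0005684.
|∇h| = √(-0.0005749² + -0.0005684²) = 0.0008084
Seepage velocity v = K·i/n = 0.87 × 0.0008084 / 0.07 = 0.01005 m/day.
t = 300 / 0.01005 = 2.985e+04 days = 81.7 years.

82 years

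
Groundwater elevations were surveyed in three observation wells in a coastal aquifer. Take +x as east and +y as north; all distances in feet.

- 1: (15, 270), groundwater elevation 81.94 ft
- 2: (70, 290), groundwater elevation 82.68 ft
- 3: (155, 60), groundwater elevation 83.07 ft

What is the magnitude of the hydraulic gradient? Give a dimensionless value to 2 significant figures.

0.013

Taking 1 as reference: 2−1 = (55, 20, +0.74); 3−1 = (140, -210, +1.13).
Solve a·Δx + b·Δy = Δh: det = 55·(-210) − 140·20 = -14350.
∂h/∂x = [(+0.74)·(-210) − (+1.13)·20] / -14350 = +0.01240
∂h/∂y = [55·(+1.13) − 140·(+0.74)] / -14350 = +0.002889
|∇h| = √(0.01240² + 0.002889²) = 0.01273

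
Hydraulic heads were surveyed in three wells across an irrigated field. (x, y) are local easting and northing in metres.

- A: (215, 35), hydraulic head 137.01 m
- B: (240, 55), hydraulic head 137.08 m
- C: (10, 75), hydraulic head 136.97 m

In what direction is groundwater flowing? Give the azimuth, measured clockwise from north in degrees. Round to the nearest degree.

195°

Differences from A: to B (Δx, Δy, Δh) = (25, 20, +0.07); to C = (-205, 40, -0.04).
Solve a·Δx + b·Δy = Δh: det = 25·40 − (-205)·20 = 5100.
∂h/∂x = [(+0.07)·40 − (-0.04)·20] / 5100 = +0.0007059
∂h/∂y = [25·(-0.04) − (-205)·(+0.07)] / 5100 = +0.002618
Flow direction (−∇h) has components (-0.0007059 E, -0.002618 N).
Azimuth = atan2(E, N) = atan2(-0.0007059, -0.002618) = 195.1° ≈ 195°.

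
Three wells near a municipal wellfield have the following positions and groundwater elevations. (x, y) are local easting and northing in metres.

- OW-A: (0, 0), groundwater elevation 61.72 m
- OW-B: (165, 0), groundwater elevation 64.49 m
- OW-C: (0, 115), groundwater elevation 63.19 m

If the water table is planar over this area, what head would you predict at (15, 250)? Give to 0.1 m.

∂h/∂x = (64.49 − 61.72) / (165 − 0) = +0.01679
∂h/∂y = (63.19 − 61.72) / (115 − 0) = +0.01278
h(15, 250) = 61.72 + (+0.01679)·(15) + (+0.01278)·(250) = 61.72 +0.252 +3.196 = 65.167 m.

65.2 m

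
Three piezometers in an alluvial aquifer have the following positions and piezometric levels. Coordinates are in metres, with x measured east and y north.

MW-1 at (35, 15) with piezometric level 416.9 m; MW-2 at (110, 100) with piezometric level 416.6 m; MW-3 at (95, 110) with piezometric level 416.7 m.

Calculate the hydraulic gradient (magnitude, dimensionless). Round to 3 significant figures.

0.00587

Differences from MW-1: to MW-2 (Δx, Δy, Δh) = (75, 85, -0.3); to MW-3 = (60, 95, -0.2).
Solve a·Δx + b·Δy = Δh: det = 75·95 − 60·85 = 2025.
∂h/∂x = [(-0.3)·95 − (-0.2)·85] / 2025 = -0.005679
∂h/∂y = [75·(-0.2) − 60·(-0.3)] / 2025 = +0.001481
|∇h| = √(-0.005679² + 0.001481²) = 0.005869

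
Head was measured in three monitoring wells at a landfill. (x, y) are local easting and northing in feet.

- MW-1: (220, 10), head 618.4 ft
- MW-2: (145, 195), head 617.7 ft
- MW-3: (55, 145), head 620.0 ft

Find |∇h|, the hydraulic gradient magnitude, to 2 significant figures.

With h = a·x + b·y + c and MW-1 as origin, the differences give:
  (-75)·a + 185·b = -0.7
  (-165)·a + 135·b = +1.6
Eliminate b (×135 and ×185, subtract): 20400·a = -390.50 → a = ∂h/∂x = -0.01914
Back-substitute: b = ∂h/∂y = -0.01154.
|∇h| = √(-0.01914² + -0.01154²) = 0.02235

0.022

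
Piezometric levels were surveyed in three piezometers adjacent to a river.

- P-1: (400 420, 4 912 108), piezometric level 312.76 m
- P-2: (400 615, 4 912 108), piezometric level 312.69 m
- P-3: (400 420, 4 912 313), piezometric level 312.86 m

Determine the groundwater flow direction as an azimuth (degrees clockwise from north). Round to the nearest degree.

144°

∂h/∂x = (312.69 − 312.76) / (400615 − 400420) = -0.0003590
∂h/∂y = (312.86 − 312.76) / (4912313 − 4912108) = +0.0004878
Flow direction (−∇h) has components (+0.0003590 E, -0.0004878 N).
Azimuth = atan2(E, N) = atan2(+0.0003590, -0.0004878) = 143.7° ≈ 144°.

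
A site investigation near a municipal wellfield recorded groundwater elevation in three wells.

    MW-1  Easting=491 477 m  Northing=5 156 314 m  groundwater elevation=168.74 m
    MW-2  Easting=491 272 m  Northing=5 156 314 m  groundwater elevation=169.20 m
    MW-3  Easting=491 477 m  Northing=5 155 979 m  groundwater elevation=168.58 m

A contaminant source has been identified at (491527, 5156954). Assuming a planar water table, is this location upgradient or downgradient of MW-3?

upgradient

∂h/∂x = (169.20 − 168.74) / (491272 − 491477) = -0.002244
∂h/∂y = (168.58 − 168.74) / (5155979 − 5156314) = +0.0004776
Head at (491527, 5156954) = 168.74 + (-0.002244)·(50) + (+0.0004776)·(640) = 168.93 m.
That is higher than the 168.58 m at MW-3, so the point is upgradient.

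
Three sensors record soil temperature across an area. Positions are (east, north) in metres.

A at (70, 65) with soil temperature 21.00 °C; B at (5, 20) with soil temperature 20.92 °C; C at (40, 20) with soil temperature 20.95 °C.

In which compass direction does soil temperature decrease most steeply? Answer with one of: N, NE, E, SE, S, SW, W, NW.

With T = a·x + b·y + c and A as origin, the differences give:
  (-65)·a + (-45)·b = -0.08
  (-30)·a + (-45)·b = -0.05
Eliminate b (×(-45) and ×(-45), subtract): 1575·a = 1.350 → a = ∂T/∂x = +0.0008571
Back-substitute: b = ∂T/∂y = +0.0005397.
Steepest decrease is along −∇f = (-0.0008571 E, -0.0005397 N) → southwest.

SW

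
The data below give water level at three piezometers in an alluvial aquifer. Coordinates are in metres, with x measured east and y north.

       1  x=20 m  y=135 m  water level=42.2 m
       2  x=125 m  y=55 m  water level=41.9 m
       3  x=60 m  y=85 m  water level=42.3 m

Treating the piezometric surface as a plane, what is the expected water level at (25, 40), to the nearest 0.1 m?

43.2 m

Differences from 1: to 2 (Δx, Δy, Δh) = (105, -80, -0.3); to 3 = (40, -50, +0.1).
Solve a·Δx + b·Δy = Δh: det = 105·(-50) − 40·(-80) = -2050.
∂h/∂x = [(-0.3)·(-50) − (+0.1)·(-80)] / -2050 = -0.01122
∂h/∂y = [105·(+0.1) − 40·(-0.3)] / -2050 = -0.01098
h(25, 40) = 42.2 + (-0.01122)·(5) + (-0.01098)·(-95) = 42.2 -0.056 +1.043 = 43.187 m.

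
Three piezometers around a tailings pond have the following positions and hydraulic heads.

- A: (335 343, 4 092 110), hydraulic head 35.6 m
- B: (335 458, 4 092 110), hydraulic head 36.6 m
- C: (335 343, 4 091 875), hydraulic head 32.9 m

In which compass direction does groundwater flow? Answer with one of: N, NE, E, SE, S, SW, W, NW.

SW

∂h/∂x = (36.6 − 35.6) / (335458 − 335343) = +0.008696
∂h/∂y = (32.9 − 35.6) / (4091875 − 4092110) = +0.01149
Flow = −∇h = (-0.008696 east, -0.01149 north), which points southwest.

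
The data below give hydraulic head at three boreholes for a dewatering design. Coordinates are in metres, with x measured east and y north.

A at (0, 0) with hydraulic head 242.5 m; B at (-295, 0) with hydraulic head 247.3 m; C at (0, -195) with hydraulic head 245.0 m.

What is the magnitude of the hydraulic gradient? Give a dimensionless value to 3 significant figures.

∂h/∂x = (247.3 − 242.5) / (-295 − 0) = -0.01627
∂h/∂y = (245.0 − 242.5) / (-195 − 0) = -0.01282
|∇h| = √(-0.01627² + -0.01282²) = 0.02071

0.0207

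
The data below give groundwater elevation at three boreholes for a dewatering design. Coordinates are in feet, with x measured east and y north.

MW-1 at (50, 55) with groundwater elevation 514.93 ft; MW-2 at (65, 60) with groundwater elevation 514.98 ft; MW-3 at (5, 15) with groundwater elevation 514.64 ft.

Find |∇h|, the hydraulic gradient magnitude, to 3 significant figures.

0.00579

With h = a·x + b·y + c and MW-1 as origin, the differences give:
  15·a + 5·b = +0.05
  (-45)·a + (-40)·b = -0.29
Eliminate b (×(-40) and ×5, subtract): -375·a = -0.550 → a = ∂h/∂x = +0.001467
Back-substitute: b = ∂h/∂y = +0.005600.
|∇h| = √(0.001467² + 0.005600²) = 0.005789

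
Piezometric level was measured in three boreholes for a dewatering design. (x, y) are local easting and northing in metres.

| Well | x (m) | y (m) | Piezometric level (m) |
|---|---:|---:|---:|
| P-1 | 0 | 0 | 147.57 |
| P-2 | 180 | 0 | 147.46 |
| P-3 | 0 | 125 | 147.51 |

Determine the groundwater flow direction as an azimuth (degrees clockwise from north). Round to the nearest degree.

∂h/∂x = (147.46 − 147.57) / (180 − 0) = -0.0006111
∂h/∂y = (147.51 − 147.57) / (125 − 0) = -0.0004800
Flow direction (−∇h) has components (+0.0006111 E, +0.0004800 N).
Azimuth = atan2(E, N) = atan2(+0.0006111, +0.0004800) = 51.9° ≈ 052°.

052°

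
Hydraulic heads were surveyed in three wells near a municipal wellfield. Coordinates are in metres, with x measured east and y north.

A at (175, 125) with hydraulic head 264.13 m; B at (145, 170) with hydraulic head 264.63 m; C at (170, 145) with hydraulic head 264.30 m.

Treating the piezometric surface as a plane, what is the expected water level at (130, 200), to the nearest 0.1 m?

264.9 m

Taking A as reference: B−A = (-30, 45, +0.50); C−A = (-5, 20, +0.17).
Solve a·Δx + b·Δy = Δh: det = (-30)·20 − (-5)·45 = -375.
∂h/∂x = [(+0.50)·20 − (+0.17)·45] / -375 = -0.006267
∂h/∂y = [(-30)·(+0.17) − (-5)·(+0.50)] / -375 = +0.006933
h(130, 200) = 264.13 + (-0.006267)·(-45) + (+0.006933)·(75) = 264.13 +0.282 +0.520 = 264.932 m.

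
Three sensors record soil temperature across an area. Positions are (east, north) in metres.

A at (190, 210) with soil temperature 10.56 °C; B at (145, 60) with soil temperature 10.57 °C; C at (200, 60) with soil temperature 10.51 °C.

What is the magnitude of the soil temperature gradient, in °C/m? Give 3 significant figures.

0.00112 °C/m

Three-point gradient (reference A): Δ to B = (-45, -150, +0.01), Δ to C = (10, -150, -0.05).
∂T/∂x = -0.001091, ∂T/∂y = +0.0002606 (det = 8250).
|∇f| = √(-0.001091² + 0.0002606²) = 0.001122 °C/m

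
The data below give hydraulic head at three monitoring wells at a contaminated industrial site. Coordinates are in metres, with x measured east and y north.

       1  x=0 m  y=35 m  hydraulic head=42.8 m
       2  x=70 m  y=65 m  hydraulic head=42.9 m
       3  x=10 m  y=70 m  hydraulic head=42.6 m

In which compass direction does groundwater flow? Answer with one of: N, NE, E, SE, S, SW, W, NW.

NW

Differences from 1: to 2 (Δx, Δy, Δh) = (70, 30, +0.1); to 3 = (10, 35, -0.2).
Solve a·Δx + b·Δy = Δh: det = 70·35 − 10·30 = 2150.
∂h/∂x = [(+0.1)·35 − (-0.2)·30] / 2150 = +0.004419
∂h/∂y = [70·(-0.2) − 10·(+0.1)] / 2150 = -0.006977
Flow = −∇h = (-0.004419 east, +0.006977 north), which points northwest.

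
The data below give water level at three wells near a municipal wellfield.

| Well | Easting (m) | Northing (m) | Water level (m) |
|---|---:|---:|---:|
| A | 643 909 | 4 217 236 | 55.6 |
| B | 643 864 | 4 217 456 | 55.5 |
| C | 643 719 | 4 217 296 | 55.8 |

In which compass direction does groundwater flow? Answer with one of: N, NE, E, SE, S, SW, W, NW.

Differences from A: to B (Δx, Δy, Δh) = (-45, 220, -0.1); to C = (-190, 60, +0.2).
Solve a·Δx + b·Δy = Δh: det = (-45)·60 − (-190)·220 = 39100.
∂h/∂x = [(-0.1)·60 − (+0.2)·220] / 39100 = -0.001279
∂h/∂y = [(-45)·(+0.2) − (-190)·(-0.1)] / 39100 = -0.0007161
Flow = −∇h = (+0.001279 east, +0.0007161 north), which points northeast.

NE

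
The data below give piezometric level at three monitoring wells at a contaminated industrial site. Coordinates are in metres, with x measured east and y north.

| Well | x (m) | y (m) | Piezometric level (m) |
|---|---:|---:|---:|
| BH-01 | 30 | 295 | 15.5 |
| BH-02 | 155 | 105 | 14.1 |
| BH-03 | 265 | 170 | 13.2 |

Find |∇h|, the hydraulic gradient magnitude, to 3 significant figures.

0.00914

With h = a·x + b·y + c and BH-01 as origin, the differences give:
  125·a + (-190)·b = -1.4
  235·a + (-125)·b = -2.3
Eliminate b (×(-125) and ×(-190), subtract): 29025·a = -262.00 → a = ∂h/∂x = -0.009027
Back-substitute: b = ∂h/∂y = +0.001430.
|∇h| = √(-0.009027² + 0.001430²) = 0.00914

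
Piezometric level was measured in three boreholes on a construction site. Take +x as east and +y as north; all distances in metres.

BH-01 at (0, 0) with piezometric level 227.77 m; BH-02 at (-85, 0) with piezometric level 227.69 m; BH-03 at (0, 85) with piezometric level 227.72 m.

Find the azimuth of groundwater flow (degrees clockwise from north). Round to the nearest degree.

∂h/∂x = (227.69 − 227.77) / (-85 − 0) = +0.0009412
∂h/∂y = (227.72 − 227.77) / (85 − 0) = -0.0005882
Flow direction (−∇h) has components (-0.0009412 E, +0.0005882 N).
Azimuth = atan2(E, N) = atan2(-0.0009412, +0.0005882) = 302.0° ≈ 302°.

302°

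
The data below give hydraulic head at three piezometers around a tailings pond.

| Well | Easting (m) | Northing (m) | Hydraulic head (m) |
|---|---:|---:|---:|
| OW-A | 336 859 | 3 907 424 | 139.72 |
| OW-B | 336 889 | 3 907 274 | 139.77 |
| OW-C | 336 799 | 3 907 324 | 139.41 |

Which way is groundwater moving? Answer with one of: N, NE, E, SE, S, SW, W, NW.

W

Taking OW-A as reference: OW-B−OW-A = (30, -150, +0.05); OW-C−OW-A = (-60, -100, -0.31).
Determinant of the coordinate differences = 30·(-100) − (-60)·(-150) = -12000.
∂h/∂x = [(+0.05)·(-100) − (-0.31)·(-150)] / -12000 = +0.004292
∂h/∂y = [30·(-0.31) − (-60)·(+0.05)] / -12000 = +0.0005250
Flow = −∇h = (-0.004292 east, -0.0005250 north), which points west.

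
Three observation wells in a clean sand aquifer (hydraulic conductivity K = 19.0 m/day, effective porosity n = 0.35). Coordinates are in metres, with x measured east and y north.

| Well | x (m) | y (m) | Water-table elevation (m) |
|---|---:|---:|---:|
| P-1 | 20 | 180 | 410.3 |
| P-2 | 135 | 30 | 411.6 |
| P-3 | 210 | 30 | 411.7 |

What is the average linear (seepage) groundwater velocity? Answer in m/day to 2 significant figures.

0.42 m/day

Taking P-1 as reference: P-2−P-1 = (115, -150, +1.3); P-3−P-1 = (190, -150, +1.4).
Determinant of the coordinate differences = 115·(-150) − 190·(-150) = 11250.
∂h/∂x = [(+1.3)·(-150) − (+1.4)·(-150)] / 11250 = +0.001333
∂h/∂y = [115·(+1.4) − 190·(+1.3)] / 11250 = -0.007644
|∇h| = √(0.001333² + -0.007644²) = 0.007759
Seepage velocity v = K·i/n = 19.0 × 0.007759 / 0.35 = 0.4212 m/day.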